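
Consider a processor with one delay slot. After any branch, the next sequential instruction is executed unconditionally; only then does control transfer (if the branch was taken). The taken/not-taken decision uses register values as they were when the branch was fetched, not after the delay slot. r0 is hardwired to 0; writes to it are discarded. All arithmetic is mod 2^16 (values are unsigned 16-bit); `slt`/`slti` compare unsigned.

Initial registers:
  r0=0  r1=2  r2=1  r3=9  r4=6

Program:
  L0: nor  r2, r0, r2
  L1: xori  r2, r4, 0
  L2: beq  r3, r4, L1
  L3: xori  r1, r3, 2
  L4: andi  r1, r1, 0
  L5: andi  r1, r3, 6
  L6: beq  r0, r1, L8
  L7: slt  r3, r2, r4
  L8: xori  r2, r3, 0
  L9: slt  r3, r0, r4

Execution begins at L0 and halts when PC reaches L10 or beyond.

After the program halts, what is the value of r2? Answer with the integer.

0

PC=0  nor  r2, r0, r2        | r0=0 r1=2 r2=65534 r3=9 r4=6
PC=1  xori  r2, r4, 0        | r0=0 r1=2 r2=6 r3=9 r4=6
PC=2  beq  r3, r4, L1        | r0=0 r1=2 r2=6 r3=9 r4=6  [not taken]
PC=3  xori  r1, r3, 2        | r0=0 r1=11 r2=6 r3=9 r4=6
PC=4  andi  r1, r1, 0        | r0=0 r1=0 r2=6 r3=9 r4=6
PC=5  andi  r1, r3, 6        | r0=0 r1=0 r2=6 r3=9 r4=6
PC=6  beq  r0, r1, L8        | r0=0 r1=0 r2=6 r3=9 r4=6  [TAKEN]
PC=7  slt  r3, r2, r4        | r0=0 r1=0 r2=6 r3=0 r4=6
PC=8  xori  r2, r3, 0        | r0=0 r1=0 r2=0 r3=0 r4=6
PC=9  slt  r3, r0, r4        | r0=0 r1=0 r2=0 r3=1 r4=6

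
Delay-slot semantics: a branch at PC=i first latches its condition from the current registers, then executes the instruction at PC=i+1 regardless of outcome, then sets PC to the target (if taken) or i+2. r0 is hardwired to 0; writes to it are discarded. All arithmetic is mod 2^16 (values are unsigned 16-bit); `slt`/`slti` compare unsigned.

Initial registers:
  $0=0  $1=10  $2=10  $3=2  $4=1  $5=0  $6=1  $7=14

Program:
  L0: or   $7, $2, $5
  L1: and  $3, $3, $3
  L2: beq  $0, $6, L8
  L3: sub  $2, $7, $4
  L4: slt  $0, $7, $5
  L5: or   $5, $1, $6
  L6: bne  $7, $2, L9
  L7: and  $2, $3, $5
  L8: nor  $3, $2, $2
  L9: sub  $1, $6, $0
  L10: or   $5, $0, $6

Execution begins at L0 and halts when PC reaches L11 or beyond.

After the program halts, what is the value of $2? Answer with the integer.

2

[0] or   $7, $2, $5  →  {$0:0, $1:10, $2:10, $3:2, $4:1, $5:0, $6:1, $7:10}
[1] and  $3, $3, $3  →  {$0:0, $1:10, $2:10, $3:2, $4:1, $5:0, $6:1, $7:10}
[2] beq  $0, $6, L8  →  {$0:0, $1:10, $2:10, $3:2, $4:1, $5:0, $6:1, $7:10}  ⟨branch fallthrough⟩
[3] sub  $2, $7, $4  →  {$0:0, $1:10, $2:9, $3:2, $4:1, $5:0, $6:1, $7:10}
[4] slt  $0, $7, $5  →  {$0:0, $1:10, $2:9, $3:2, $4:1, $5:0, $6:1, $7:10}
[5] or   $5, $1, $6  →  {$0:0, $1:10, $2:9, $3:2, $4:1, $5:11, $6:1, $7:10}
[6] bne  $7, $2, L9  →  {$0:0, $1:10, $2:9, $3:2, $4:1, $5:11, $6:1, $7:10}  ⟨branch taken⟩
[7] and  $2, $3, $5  →  {$0:0, $1:10, $2:2, $3:2, $4:1, $5:11, $6:1, $7:10}
[9] sub  $1, $6, $0  →  {$0:0, $1:1, $2:2, $3:2, $4:1, $5:11, $6:1, $7:10}
[10] or   $5, $0, $6  →  {$0:0, $1:1, $2:2, $3:2, $4:1, $5:1, $6:1, $7:10}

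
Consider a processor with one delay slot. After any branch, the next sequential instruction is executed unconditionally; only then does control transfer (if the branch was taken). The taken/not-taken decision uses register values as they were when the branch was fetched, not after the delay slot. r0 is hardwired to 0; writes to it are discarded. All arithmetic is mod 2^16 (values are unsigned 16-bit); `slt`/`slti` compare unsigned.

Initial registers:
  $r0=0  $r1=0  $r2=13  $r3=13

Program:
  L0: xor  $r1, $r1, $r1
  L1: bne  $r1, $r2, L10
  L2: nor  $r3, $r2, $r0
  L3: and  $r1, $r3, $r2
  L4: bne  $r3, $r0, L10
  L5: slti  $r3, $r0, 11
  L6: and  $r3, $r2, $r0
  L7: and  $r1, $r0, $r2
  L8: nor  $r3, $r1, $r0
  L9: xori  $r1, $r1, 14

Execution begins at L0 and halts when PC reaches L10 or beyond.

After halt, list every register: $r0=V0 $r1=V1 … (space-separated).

#0 xor  $r1, $r1, $r1 ; 0/0/13/13
#1 bne  $r1, $r2, L10 ; 0/0/13/13 ; →target
#2 nor  $r3, $r2, $r0 ; 0/0/13/65522

$r0=0 $r1=0 $r2=13 $r3=65522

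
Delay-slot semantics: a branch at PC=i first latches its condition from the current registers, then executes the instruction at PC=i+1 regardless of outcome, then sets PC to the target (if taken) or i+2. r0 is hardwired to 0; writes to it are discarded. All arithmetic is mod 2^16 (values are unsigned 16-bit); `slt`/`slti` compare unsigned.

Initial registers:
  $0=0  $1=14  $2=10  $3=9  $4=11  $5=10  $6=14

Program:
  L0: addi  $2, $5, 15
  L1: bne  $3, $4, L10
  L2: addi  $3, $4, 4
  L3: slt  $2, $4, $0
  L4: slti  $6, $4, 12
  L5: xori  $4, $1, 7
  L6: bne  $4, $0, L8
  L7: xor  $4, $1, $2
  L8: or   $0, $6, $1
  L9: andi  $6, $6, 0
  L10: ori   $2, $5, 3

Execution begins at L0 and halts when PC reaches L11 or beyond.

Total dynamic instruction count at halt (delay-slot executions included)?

[0] addi  $2, $5, 15  →  {$0:0, $1:14, $2:25, $3:9, $4:11, $5:10, $6:14}
[1] bne  $3, $4, L10  →  {$0:0, $1:14, $2:25, $3:9, $4:11, $5:10, $6:14}  ⟨branch taken⟩
[2] addi  $3, $4, 4  →  {$0:0, $1:14, $2:25, $3:15, $4:11, $5:10, $6:14}
[10] ori   $2, $5, 3  →  {$0:0, $1:14, $2:11, $3:15, $4:11, $5:10, $6:14}

4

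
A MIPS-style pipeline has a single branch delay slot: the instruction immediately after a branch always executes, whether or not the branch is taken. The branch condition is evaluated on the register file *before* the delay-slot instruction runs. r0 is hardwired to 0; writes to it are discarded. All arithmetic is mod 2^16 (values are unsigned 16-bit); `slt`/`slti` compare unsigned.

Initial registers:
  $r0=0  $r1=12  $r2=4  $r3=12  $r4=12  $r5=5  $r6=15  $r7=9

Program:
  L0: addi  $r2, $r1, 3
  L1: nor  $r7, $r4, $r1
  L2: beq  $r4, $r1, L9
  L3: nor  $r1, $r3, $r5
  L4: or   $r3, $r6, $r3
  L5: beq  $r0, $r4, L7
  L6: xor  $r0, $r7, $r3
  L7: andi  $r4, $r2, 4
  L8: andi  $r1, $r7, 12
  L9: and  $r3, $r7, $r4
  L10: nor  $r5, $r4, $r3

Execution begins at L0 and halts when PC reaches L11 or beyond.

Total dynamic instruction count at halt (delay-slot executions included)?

6

PC=0  addi  $r2, $r1, 3      | $r0=0 $r1=12 $r2=15 $r3=12 $r4=12 $r5=5 $r6=15 $r7=9
PC=1  nor  $r7, $r4, $r1     | $r0=0 $r1=12 $r2=15 $r3=12 $r4=12 $r5=5 $r6=15 $r7=65523
PC=2  beq  $r4, $r1, L9      | $r0=0 $r1=12 $r2=15 $r3=12 $r4=12 $r5=5 $r6=15 $r7=65523  [TAKEN]
PC=3  nor  $r1, $r3, $r5     | $r0=0 $r1=65522 $r2=15 $r3=12 $r4=12 $r5=5 $r6=15 $r7=65523
PC=9  and  $r3, $r7, $r4     | $r0=0 $r1=65522 $r2=15 $r3=0 $r4=12 $r5=5 $r6=15 $r7=65523
PC=10 nor  $r5, $r4, $r3     | $r0=0 $r1=65522 $r2=15 $r3=0 $r4=12 $r5=65523 $r6=15 $r7=65523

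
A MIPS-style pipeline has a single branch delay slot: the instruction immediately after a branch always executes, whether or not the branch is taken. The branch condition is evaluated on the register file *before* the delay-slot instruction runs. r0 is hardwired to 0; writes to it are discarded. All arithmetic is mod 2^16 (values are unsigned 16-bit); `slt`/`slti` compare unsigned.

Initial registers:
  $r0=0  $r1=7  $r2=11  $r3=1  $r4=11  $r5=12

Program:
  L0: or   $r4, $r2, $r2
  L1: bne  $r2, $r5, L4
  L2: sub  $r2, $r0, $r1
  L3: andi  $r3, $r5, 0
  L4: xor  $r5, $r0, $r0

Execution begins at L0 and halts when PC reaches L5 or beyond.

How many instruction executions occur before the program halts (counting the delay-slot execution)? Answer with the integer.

[0] or   $r4, $r2, $r2  →  {$r0:0, $r1:7, $r2:11, $r3:1, $r4:11, $r5:12}
[1] bne  $r2, $r5, L4  →  {$r0:0, $r1:7, $r2:11, $r3:1, $r4:11, $r5:12}  ⟨branch taken⟩
[2] sub  $r2, $r0, $r1  →  {$r0:0, $r1:7, $r2:65529, $r3:1, $r4:11, $r5:12}
[4] xor  $r5, $r0, $r0  →  {$r0:0, $r1:7, $r2:65529, $r3:1, $r4:11, $r5:0}

4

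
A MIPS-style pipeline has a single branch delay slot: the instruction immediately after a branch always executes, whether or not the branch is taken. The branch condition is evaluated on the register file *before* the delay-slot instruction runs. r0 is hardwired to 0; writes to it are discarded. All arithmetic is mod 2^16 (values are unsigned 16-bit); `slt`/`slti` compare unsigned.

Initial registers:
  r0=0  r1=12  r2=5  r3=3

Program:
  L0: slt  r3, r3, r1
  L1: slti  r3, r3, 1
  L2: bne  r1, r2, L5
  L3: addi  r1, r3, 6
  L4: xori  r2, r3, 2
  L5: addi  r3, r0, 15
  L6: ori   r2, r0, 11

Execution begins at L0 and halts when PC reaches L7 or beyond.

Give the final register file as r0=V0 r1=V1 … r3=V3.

  step pc=0: slt  r3, r3, r1  regs=(0,12,5,1)
  step pc=1: slti  r3, r3, 1  regs=(0,12,5,0)
  step pc=2: bne  r1, r2, L5  cond=T  regs=(0,12,5,0)
  step pc=3: addi  r1, r3, 6  regs=(0,6,5,0)
  step pc=5: addi  r3, r0, 15  regs=(0,6,5,15)
  step pc=6: ori   r2, r0, 11  regs=(0,6,11,15)

r0=0 r1=6 r2=11 r3=15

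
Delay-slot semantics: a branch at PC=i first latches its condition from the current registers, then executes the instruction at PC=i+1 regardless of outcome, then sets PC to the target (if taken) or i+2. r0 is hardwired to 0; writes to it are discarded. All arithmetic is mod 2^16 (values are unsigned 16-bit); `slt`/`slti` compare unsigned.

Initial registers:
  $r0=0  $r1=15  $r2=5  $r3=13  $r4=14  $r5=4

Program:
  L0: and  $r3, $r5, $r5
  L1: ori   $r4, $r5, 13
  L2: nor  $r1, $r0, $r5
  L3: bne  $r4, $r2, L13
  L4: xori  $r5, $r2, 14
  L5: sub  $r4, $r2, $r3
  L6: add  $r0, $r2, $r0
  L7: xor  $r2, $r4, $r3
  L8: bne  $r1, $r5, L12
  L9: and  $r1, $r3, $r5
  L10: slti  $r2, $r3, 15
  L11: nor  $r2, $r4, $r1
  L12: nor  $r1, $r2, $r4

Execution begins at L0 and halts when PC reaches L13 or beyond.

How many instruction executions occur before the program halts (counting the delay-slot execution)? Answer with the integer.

5

#0 and  $r3, $r5, $r5 ; 0/15/5/4/14/4
#1 ori   $r4, $r5, 13 ; 0/15/5/4/13/4
#2 nor  $r1, $r0, $r5 ; 0/65531/5/4/13/4
#3 bne  $r4, $r2, L13 ; 0/65531/5/4/13/4 ; →target
#4 xori  $r5, $r2, 14 ; 0/65531/5/4/13/11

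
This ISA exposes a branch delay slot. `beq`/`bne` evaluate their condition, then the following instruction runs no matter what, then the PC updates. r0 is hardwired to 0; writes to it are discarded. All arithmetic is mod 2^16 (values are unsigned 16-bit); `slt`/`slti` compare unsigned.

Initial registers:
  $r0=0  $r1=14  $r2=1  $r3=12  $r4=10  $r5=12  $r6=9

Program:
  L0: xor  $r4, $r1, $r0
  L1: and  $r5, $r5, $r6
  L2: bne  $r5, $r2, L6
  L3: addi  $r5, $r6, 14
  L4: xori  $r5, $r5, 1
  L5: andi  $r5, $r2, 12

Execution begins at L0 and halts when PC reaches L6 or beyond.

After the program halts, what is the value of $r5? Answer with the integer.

PC=0  xor  $r4, $r1, $r0     | $r0=0 $r1=14 $r2=1 $r3=12 $r4=14 $r5=12 $r6=9
PC=1  and  $r5, $r5, $r6     | $r0=0 $r1=14 $r2=1 $r3=12 $r4=14 $r5=8 $r6=9
PC=2  bne  $r5, $r2, L6      | $r0=0 $r1=14 $r2=1 $r3=12 $r4=14 $r5=8 $r6=9  [TAKEN]
PC=3  addi  $r5, $r6, 14     | $r0=0 $r1=14 $r2=1 $r3=12 $r4=14 $r5=23 $r6=9

23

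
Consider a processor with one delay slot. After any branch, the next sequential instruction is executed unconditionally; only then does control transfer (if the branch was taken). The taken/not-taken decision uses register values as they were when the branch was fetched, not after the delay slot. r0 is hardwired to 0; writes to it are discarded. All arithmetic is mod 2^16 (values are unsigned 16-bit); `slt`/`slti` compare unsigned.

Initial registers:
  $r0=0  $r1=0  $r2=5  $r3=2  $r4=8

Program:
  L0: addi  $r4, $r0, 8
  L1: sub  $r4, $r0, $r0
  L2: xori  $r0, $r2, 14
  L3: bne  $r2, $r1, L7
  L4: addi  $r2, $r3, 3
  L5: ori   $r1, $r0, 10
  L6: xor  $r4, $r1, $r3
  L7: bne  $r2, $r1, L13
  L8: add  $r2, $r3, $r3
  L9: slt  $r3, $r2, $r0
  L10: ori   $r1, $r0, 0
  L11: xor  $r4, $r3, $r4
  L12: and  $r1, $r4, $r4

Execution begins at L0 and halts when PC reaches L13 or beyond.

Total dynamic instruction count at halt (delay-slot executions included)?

[0] addi  $r4, $r0, 8  →  {$r0:0, $r1:0, $r2:5, $r3:2, $r4:8}
[1] sub  $r4, $r0, $r0  →  {$r0:0, $r1:0, $r2:5, $r3:2, $r4:0}
[2] xori  $r0, $r2, 14  →  {$r0:0, $r1:0, $r2:5, $r3:2, $r4:0}
[3] bne  $r2, $r1, L7  →  {$r0:0, $r1:0, $r2:5, $r3:2, $r4:0}  ⟨branch taken⟩
[4] addi  $r2, $r3, 3  →  {$r0:0, $r1:0, $r2:5, $r3:2, $r4:0}
[7] bne  $r2, $r1, L13  →  {$r0:0, $r1:0, $r2:5, $r3:2, $r4:0}  ⟨branch taken⟩
[8] add  $r2, $r3, $r3  →  {$r0:0, $r1:0, $r2:4, $r3:2, $r4:0}

7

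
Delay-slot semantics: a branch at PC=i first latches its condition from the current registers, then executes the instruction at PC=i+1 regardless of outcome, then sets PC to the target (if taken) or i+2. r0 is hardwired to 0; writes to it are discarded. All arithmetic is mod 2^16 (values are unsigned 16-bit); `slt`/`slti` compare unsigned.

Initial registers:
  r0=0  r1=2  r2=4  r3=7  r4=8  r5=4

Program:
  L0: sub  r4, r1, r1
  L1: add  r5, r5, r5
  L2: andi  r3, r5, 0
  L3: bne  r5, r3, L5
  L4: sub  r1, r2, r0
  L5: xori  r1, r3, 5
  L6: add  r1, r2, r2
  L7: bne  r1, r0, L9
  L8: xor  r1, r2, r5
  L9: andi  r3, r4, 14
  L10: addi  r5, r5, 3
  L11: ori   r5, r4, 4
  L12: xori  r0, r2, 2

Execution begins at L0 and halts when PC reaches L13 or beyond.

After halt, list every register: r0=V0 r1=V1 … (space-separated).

r0=0 r1=12 r2=4 r3=0 r4=0 r5=4

  step pc=0: sub  r4, r1, r1  regs=(0,2,4,7,0,4)
  step pc=1: add  r5, r5, r5  regs=(0,2,4,7,0,8)
  step pc=2: andi  r3, r5, 0  regs=(0,2,4,0,0,8)
  step pc=3: bne  r5, r3, L5  cond=T  regs=(0,2,4,0,0,8)
  step pc=4: sub  r1, r2, r0  regs=(0,4,4,0,0,8)
  step pc=5: xori  r1, r3, 5  regs=(0,5,4,0,0,8)
  step pc=6: add  r1, r2, r2  regs=(0,8,4,0,0,8)
  step pc=7: bne  r1, r0, L9  cond=T  regs=(0,8,4,0,0,8)
  step pc=8: xor  r1, r2, r5  regs=(0,12,4,0,0,8)
  step pc=9: andi  r3, r4, 14  regs=(0,12,4,0,0,8)
  step pc=10: addi  r5, r5, 3  regs=(0,12,4,0,0,11)
  step pc=11: ori   r5, r4, 4  regs=(0,12,4,0,0,4)
  step pc=12: xori  r0, r2, 2  regs=(0,12,4,0,0,4)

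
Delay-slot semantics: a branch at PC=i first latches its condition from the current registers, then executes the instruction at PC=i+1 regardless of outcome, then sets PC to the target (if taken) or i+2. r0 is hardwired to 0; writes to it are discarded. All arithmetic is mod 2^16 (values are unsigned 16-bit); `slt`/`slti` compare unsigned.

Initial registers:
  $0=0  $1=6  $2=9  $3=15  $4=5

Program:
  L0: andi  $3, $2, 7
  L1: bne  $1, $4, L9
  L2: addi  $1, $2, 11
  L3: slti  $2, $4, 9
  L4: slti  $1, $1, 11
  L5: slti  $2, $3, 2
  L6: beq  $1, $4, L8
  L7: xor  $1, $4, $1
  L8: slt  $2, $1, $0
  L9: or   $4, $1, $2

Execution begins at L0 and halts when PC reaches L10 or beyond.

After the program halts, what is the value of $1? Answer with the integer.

  step pc=0: andi  $3, $2, 7  regs=(0,6,9,1,5)
  step pc=1: bne  $1, $4, L9  cond=T  regs=(0,6,9,1,5)
  step pc=2: addi  $1, $2, 11  regs=(0,20,9,1,5)
  step pc=9: or   $4, $1, $2  regs=(0,20,9,1,29)

20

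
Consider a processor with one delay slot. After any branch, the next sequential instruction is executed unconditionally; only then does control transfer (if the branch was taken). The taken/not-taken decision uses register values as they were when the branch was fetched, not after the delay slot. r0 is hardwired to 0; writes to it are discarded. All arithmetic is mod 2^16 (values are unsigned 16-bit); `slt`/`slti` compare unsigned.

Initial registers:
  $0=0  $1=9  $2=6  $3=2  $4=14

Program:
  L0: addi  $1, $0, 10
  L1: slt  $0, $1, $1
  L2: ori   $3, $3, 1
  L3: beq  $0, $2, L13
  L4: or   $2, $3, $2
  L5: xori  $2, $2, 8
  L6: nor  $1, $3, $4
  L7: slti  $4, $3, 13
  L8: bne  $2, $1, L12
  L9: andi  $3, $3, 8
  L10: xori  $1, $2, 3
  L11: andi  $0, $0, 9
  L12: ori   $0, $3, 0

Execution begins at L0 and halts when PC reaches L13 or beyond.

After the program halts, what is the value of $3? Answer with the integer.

PC=0  addi  $1, $0, 10       | $0=0 $1=10 $2=6 $3=2 $4=14
PC=1  slt  $0, $1, $1        | $0=0 $1=10 $2=6 $3=2 $4=14
PC=2  ori   $3, $3, 1        | $0=0 $1=10 $2=6 $3=3 $4=14
PC=3  beq  $0, $2, L13       | $0=0 $1=10 $2=6 $3=3 $4=14  [not taken]
PC=4  or   $2, $3, $2        | $0=0 $1=10 $2=7 $3=3 $4=14
PC=5  xori  $2, $2, 8        | $0=0 $1=10 $2=15 $3=3 $4=14
PC=6  nor  $1, $3, $4        | $0=0 $1=65520 $2=15 $3=3 $4=14
PC=7  slti  $4, $3, 13       | $0=0 $1=65520 $2=15 $3=3 $4=1
PC=8  bne  $2, $1, L12       | $0=0 $1=65520 $2=15 $3=3 $4=1  [TAKEN]
PC=9  andi  $3, $3, 8        | $0=0 $1=65520 $2=15 $3=0 $4=1
PC=12 ori   $0, $3, 0        | $0=0 $1=65520 $2=15 $3=0 $4=1

0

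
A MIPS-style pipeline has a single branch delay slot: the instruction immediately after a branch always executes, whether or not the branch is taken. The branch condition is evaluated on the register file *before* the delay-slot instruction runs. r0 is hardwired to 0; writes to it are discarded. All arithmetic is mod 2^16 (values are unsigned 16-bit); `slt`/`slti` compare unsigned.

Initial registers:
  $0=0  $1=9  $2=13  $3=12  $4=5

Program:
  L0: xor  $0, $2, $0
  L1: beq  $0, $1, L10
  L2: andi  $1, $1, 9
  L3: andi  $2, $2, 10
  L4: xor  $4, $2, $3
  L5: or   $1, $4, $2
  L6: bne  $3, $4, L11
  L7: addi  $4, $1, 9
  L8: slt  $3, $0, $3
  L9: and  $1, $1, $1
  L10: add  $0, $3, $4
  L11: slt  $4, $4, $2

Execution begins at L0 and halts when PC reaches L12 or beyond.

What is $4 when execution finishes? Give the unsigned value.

[0] xor  $0, $2, $0  →  {$0:0, $1:9, $2:13, $3:12, $4:5}
[1] beq  $0, $1, L10  →  {$0:0, $1:9, $2:13, $3:12, $4:5}  ⟨branch fallthrough⟩
[2] andi  $1, $1, 9  →  {$0:0, $1:9, $2:13, $3:12, $4:5}
[3] andi  $2, $2, 10  →  {$0:0, $1:9, $2:8, $3:12, $4:5}
[4] xor  $4, $2, $3  →  {$0:0, $1:9, $2:8, $3:12, $4:4}
[5] or   $1, $4, $2  →  {$0:0, $1:12, $2:8, $3:12, $4:4}
[6] bne  $3, $4, L11  →  {$0:0, $1:12, $2:8, $3:12, $4:4}  ⟨branch taken⟩
[7] addi  $4, $1, 9  →  {$0:0, $1:12, $2:8, $3:12, $4:21}
[11] slt  $4, $4, $2  →  {$0:0, $1:12, $2:8, $3:12, $4:0}

0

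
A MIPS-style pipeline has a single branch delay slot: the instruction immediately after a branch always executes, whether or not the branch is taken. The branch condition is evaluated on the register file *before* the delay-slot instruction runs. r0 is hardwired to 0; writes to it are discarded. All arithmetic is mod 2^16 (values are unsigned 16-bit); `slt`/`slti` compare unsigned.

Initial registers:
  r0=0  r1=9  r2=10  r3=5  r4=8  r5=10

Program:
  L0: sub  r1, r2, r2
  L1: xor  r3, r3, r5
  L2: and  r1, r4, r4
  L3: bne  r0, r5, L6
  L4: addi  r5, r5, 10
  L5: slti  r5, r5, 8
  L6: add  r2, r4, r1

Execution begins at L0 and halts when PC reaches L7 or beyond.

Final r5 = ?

#0 sub  r1, r2, r2 ; 0/0/10/5/8/10
#1 xor  r3, r3, r5 ; 0/0/10/15/8/10
#2 and  r1, r4, r4 ; 0/8/10/15/8/10
#3 bne  r0, r5, L6 ; 0/8/10/15/8/10 ; →target
#4 addi  r5, r5, 10 ; 0/8/10/15/8/20
#6 add  r2, r4, r1 ; 0/8/16/15/8/20

20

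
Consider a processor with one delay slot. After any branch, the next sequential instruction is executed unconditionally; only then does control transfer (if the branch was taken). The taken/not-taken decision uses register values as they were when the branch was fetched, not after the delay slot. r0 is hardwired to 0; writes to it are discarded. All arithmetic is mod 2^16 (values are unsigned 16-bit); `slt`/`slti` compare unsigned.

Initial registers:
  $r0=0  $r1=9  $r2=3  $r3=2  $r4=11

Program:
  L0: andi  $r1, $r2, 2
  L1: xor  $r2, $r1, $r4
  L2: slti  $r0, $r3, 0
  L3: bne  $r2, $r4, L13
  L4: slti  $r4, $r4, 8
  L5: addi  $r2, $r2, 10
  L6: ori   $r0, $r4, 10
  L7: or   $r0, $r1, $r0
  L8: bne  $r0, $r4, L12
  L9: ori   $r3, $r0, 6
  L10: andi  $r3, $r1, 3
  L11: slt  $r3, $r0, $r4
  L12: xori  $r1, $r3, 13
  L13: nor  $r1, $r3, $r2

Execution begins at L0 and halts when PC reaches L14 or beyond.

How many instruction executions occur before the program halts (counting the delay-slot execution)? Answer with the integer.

6

#0 andi  $r1, $r2, 2 ; 0/2/3/2/11
#1 xor  $r2, $r1, $r4 ; 0/2/9/2/11
#2 slti  $r0, $r3, 0 ; 0/2/9/2/11
#3 bne  $r2, $r4, L13 ; 0/2/9/2/11 ; →target
#4 slti  $r4, $r4, 8 ; 0/2/9/2/0
#13 nor  $r1, $r3, $r2 ; 0/65524/9/2/0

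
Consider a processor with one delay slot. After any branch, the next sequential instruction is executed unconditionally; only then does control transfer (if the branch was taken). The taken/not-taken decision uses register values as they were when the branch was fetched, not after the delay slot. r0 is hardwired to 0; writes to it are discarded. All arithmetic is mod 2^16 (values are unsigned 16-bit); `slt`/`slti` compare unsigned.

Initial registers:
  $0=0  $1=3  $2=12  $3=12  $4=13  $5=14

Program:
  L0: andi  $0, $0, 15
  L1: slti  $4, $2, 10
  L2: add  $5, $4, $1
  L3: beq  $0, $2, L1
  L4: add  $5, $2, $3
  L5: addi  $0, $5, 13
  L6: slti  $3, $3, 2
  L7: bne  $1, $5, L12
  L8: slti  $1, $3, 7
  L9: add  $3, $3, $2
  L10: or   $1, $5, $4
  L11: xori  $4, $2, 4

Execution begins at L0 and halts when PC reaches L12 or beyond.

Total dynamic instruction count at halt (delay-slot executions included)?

9

#0 andi  $0, $0, 15 ; 0/3/12/12/13/14
#1 slti  $4, $2, 10 ; 0/3/12/12/0/14
#2 add  $5, $4, $1 ; 0/3/12/12/0/3
#3 beq  $0, $2, L1 ; 0/3/12/12/0/3 ; →fallthru
#4 add  $5, $2, $3 ; 0/3/12/12/0/24
#5 addi  $0, $5, 13 ; 0/3/12/12/0/24
#6 slti  $3, $3, 2 ; 0/3/12/0/0/24
#7 bne  $1, $5, L12 ; 0/3/12/0/0/24 ; →target
#8 slti  $1, $3, 7 ; 0/1/12/0/0/24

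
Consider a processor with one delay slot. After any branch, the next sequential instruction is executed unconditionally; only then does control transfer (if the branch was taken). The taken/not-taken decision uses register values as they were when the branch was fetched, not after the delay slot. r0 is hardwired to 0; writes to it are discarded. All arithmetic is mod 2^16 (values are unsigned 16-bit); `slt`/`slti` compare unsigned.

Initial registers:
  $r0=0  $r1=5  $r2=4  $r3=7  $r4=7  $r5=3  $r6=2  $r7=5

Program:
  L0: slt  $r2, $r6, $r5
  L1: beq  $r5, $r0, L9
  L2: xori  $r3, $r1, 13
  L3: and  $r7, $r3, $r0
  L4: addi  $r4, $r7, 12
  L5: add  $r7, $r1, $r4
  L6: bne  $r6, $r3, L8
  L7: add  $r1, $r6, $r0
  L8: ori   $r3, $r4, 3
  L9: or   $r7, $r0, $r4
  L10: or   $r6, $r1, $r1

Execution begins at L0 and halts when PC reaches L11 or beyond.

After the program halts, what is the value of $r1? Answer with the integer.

PC=0  slt  $r2, $r6, $r5     | $r0=0 $r1=5 $r2=1 $r3=7 $r4=7 $r5=3 $r6=2 $r7=5
PC=1  beq  $r5, $r0, L9      | $r0=0 $r1=5 $r2=1 $r3=7 $r4=7 $r5=3 $r6=2 $r7=5  [not taken]
PC=2  xori  $r3, $r1, 13     | $r0=0 $r1=5 $r2=1 $r3=8 $r4=7 $r5=3 $r6=2 $r7=5
PC=3  and  $r7, $r3, $r0     | $r0=0 $r1=5 $r2=1 $r3=8 $r4=7 $r5=3 $r6=2 $r7=0
PC=4  addi  $r4, $r7, 12     | $r0=0 $r1=5 $r2=1 $r3=8 $r4=12 $r5=3 $r6=2 $r7=0
PC=5  add  $r7, $r1, $r4     | $r0=0 $r1=5 $r2=1 $r3=8 $r4=12 $r5=3 $r6=2 $r7=17
PC=6  bne  $r6, $r3, L8      | $r0=0 $r1=5 $r2=1 $r3=8 $r4=12 $r5=3 $r6=2 $r7=17  [TAKEN]
PC=7  add  $r1, $r6, $r0     | $r0=0 $r1=2 $r2=1 $r3=8 $r4=12 $r5=3 $r6=2 $r7=17
PC=8  ori   $r3, $r4, 3      | $r0=0 $r1=2 $r2=1 $r3=15 $r4=12 $r5=3 $r6=2 $r7=17
PC=9  or   $r7, $r0, $r4     | $r0=0 $r1=2 $r2=1 $r3=15 $r4=12 $r5=3 $r6=2 $r7=12
PC=10 or   $r6, $r1, $r1     | $r0=0 $r1=2 $r2=1 $r3=15 $r4=12 $r5=3 $r6=2 $r7=12

2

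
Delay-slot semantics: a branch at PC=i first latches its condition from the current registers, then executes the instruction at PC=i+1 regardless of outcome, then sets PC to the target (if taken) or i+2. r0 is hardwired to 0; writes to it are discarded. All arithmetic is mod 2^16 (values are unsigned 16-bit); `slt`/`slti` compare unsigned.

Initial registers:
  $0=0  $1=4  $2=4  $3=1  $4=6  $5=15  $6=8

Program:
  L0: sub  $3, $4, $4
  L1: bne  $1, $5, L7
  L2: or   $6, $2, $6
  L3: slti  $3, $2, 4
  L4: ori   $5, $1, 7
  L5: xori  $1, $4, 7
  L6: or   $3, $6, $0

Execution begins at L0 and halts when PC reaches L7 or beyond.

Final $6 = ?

[0] sub  $3, $4, $4  →  {$0:0, $1:4, $2:4, $3:0, $4:6, $5:15, $6:8}
[1] bne  $1, $5, L7  →  {$0:0, $1:4, $2:4, $3:0, $4:6, $5:15, $6:8}  ⟨branch taken⟩
[2] or   $6, $2, $6  →  {$0:0, $1:4, $2:4, $3:0, $4:6, $5:15, $6:12}

12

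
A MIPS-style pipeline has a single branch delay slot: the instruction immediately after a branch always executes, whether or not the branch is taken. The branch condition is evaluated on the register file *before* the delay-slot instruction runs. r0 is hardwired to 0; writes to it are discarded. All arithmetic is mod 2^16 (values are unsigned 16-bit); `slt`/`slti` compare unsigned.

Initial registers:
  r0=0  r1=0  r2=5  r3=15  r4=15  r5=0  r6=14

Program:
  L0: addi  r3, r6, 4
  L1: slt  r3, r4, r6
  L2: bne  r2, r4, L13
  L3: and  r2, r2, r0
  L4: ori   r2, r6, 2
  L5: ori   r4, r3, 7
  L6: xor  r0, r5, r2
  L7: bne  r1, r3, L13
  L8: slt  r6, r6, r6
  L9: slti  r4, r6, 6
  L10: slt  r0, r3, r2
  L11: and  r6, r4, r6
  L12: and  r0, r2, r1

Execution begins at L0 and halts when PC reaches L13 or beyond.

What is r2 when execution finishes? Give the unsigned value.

[0] addi  r3, r6, 4  →  {r0:0, r1:0, r2:5, r3:18, r4:15, r5:0, r6:14}
[1] slt  r3, r4, r6  →  {r0:0, r1:0, r2:5, r3:0, r4:15, r5:0, r6:14}
[2] bne  r2, r4, L13  →  {r0:0, r1:0, r2:5, r3:0, r4:15, r5:0, r6:14}  ⟨branch taken⟩
[3] and  r2, r2, r0  →  {r0:0, r1:0, r2:0, r3:0, r4:15, r5:0, r6:14}

0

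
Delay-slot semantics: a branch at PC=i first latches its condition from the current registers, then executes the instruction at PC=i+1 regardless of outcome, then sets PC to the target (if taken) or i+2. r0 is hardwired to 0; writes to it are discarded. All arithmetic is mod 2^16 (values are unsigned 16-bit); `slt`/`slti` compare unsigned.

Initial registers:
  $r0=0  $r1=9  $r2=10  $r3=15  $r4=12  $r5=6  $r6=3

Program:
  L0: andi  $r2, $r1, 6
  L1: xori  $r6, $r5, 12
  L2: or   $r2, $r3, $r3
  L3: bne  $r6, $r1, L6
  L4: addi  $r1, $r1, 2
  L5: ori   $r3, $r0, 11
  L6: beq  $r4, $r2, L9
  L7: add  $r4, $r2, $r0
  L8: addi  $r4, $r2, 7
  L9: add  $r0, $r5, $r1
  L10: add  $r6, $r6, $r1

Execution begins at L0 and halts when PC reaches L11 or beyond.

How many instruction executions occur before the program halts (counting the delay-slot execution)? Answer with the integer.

10

PC=0  andi  $r2, $r1, 6      | $r0=0 $r1=9 $r2=0 $r3=15 $r4=12 $r5=6 $r6=3
PC=1  xori  $r6, $r5, 12     | $r0=0 $r1=9 $r2=0 $r3=15 $r4=12 $r5=6 $r6=10
PC=2  or   $r2, $r3, $r3     | $r0=0 $r1=9 $r2=15 $r3=15 $r4=12 $r5=6 $r6=10
PC=3  bne  $r6, $r1, L6      | $r0=0 $r1=9 $r2=15 $r3=15 $r4=12 $r5=6 $r6=10  [TAKEN]
PC=4  addi  $r1, $r1, 2      | $r0=0 $r1=11 $r2=15 $r3=15 $r4=12 $r5=6 $r6=10
PC=6  beq  $r4, $r2, L9      | $r0=0 $r1=11 $r2=15 $r3=15 $r4=12 $r5=6 $r6=10  [not taken]
PC=7  add  $r4, $r2, $r0     | $r0=0 $r1=11 $r2=15 $r3=15 $r4=15 $r5=6 $r6=10
PC=8  addi  $r4, $r2, 7      | $r0=0 $r1=11 $r2=15 $r3=15 $r4=22 $r5=6 $r6=10
PC=9  add  $r0, $r5, $r1     | $r0=0 $r1=11 $r2=15 $r3=15 $r4=22 $r5=6 $r6=10
PC=10 add  $r6, $r6, $r1     | $r0=0 $r1=11 $r2=15 $r3=15 $r4=22 $r5=6 $r6=21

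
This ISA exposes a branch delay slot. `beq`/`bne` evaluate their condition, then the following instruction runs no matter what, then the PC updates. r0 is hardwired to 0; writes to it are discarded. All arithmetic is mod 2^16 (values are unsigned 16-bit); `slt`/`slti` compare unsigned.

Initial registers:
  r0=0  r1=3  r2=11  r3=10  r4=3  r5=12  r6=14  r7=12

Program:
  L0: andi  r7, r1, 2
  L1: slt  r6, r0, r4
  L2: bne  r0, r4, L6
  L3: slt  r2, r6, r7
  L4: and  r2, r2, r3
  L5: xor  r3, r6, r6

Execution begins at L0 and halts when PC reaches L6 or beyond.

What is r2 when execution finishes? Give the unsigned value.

1

PC=0  andi  r7, r1, 2        | r0=0 r1=3 r2=11 r3=10 r4=3 r5=12 r6=14 r7=2
PC=1  slt  r6, r0, r4        | r0=0 r1=3 r2=11 r3=10 r4=3 r5=12 r6=1 r7=2
PC=2  bne  r0, r4, L6        | r0=0 r1=3 r2=11 r3=10 r4=3 r5=12 r6=1 r7=2  [TAKEN]
PC=3  slt  r2, r6, r7        | r0=0 r1=3 r2=1 r3=10 r4=3 r5=12 r6=1 r7=2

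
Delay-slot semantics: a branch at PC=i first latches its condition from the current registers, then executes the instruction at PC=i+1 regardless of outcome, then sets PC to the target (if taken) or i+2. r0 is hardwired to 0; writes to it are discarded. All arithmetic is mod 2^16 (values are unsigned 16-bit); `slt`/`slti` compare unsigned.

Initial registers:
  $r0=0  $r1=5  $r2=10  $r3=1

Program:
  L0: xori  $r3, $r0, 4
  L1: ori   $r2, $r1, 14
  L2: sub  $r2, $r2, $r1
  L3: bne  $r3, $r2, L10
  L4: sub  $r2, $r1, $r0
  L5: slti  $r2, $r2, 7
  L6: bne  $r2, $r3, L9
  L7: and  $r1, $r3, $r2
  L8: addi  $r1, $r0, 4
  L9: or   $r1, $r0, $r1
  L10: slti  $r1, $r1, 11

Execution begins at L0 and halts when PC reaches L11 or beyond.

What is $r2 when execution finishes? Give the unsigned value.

5

PC=0  xori  $r3, $r0, 4      | $r0=0 $r1=5 $r2=10 $r3=4
PC=1  ori   $r2, $r1, 14     | $r0=0 $r1=5 $r2=15 $r3=4
PC=2  sub  $r2, $r2, $r1     | $r0=0 $r1=5 $r2=10 $r3=4
PC=3  bne  $r3, $r2, L10     | $r0=0 $r1=5 $r2=10 $r3=4  [TAKEN]
PC=4  sub  $r2, $r1, $r0     | $r0=0 $r1=5 $r2=5 $r3=4
PC=10 slti  $r1, $r1, 11     | $r0=0 $r1=1 $r2=5 $r3=4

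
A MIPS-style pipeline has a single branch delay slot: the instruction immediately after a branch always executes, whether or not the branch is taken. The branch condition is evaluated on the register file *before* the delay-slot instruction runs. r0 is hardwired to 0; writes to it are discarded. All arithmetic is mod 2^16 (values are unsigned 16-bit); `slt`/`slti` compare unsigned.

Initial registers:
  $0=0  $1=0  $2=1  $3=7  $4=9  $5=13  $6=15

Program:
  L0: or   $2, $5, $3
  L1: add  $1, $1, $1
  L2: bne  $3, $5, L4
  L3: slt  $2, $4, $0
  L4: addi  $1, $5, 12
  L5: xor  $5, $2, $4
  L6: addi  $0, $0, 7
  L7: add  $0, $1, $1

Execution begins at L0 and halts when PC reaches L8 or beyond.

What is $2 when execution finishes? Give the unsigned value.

#0 or   $2, $5, $3 ; 0/0/15/7/9/13/15
#1 add  $1, $1, $1 ; 0/0/15/7/9/13/15
#2 bne  $3, $5, L4 ; 0/0/15/7/9/13/15 ; →target
#3 slt  $2, $4, $0 ; 0/0/0/7/9/13/15
#4 addi  $1, $5, 12 ; 0/25/0/7/9/13/15
#5 xor  $5, $2, $4 ; 0/25/0/7/9/9/15
#6 addi  $0, $0, 7 ; 0/25/0/7/9/9/15
#7 add  $0, $1, $1 ; 0/25/0/7/9/9/15

0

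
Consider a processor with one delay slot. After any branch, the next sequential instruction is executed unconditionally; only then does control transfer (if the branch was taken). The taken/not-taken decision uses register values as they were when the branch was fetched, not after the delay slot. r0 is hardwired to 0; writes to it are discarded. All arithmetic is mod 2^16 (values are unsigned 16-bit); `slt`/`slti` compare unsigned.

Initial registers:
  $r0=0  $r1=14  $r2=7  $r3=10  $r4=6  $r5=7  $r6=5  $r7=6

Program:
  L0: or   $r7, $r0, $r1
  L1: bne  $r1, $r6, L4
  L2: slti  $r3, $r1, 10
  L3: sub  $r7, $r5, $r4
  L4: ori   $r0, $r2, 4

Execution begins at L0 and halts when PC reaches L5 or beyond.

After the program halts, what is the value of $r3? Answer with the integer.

0

  step pc=0: or   $r7, $r0, $r1  regs=(0,14,7,10,6,7,5,14)
  step pc=1: bne  $r1, $r6, L4  cond=T  regs=(0,14,7,10,6,7,5,14)
  step pc=2: slti  $r3, $r1, 10  regs=(0,14,7,0,6,7,5,14)
  step pc=4: ori   $r0, $r2, 4  regs=(0,14,7,0,6,7,5,14)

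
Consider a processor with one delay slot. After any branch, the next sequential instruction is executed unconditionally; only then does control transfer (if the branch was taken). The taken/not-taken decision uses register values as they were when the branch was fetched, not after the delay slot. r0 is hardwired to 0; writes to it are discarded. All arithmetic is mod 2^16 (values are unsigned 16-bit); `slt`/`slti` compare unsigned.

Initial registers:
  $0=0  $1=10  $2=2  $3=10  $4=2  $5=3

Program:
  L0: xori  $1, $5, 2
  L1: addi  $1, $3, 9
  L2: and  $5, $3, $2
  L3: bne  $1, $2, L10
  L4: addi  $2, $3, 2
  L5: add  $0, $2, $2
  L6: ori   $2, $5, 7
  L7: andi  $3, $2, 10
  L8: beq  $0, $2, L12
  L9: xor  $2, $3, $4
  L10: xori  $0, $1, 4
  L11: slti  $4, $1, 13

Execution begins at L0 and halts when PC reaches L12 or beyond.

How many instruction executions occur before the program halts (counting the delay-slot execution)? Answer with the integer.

7

PC=0  xori  $1, $5, 2        | $0=0 $1=1 $2=2 $3=10 $4=2 $5=3
PC=1  addi  $1, $3, 9        | $0=0 $1=19 $2=2 $3=10 $4=2 $5=3
PC=2  and  $5, $3, $2        | $0=0 $1=19 $2=2 $3=10 $4=2 $5=2
PC=3  bne  $1, $2, L10       | $0=0 $1=19 $2=2 $3=10 $4=2 $5=2  [TAKEN]
PC=4  addi  $2, $3, 2        | $0=0 $1=19 $2=12 $3=10 $4=2 $5=2
PC=10 xori  $0, $1, 4        | $0=0 $1=19 $2=12 $3=10 $4=2 $5=2
PC=11 slti  $4, $1, 13       | $0=0 $1=19 $2=12 $3=10 $4=0 $5=2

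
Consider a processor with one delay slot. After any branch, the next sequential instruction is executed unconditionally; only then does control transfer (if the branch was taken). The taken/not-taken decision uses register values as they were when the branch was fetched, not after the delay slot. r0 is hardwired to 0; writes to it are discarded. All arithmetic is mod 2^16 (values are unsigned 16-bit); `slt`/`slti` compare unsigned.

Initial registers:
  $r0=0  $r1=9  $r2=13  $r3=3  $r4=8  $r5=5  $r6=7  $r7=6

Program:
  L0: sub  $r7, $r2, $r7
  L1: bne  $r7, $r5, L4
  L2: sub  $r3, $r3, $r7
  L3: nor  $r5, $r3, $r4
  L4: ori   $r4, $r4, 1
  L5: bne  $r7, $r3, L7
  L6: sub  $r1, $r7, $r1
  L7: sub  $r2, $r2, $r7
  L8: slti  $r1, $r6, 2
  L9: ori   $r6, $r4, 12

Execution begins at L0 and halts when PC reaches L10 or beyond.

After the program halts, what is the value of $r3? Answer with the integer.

  step pc=0: sub  $r7, $r2, $r7  regs=(0,9,13,3,8,5,7,7)
  step pc=1: bne  $r7, $r5, L4  cond=T  regs=(0,9,13,3,8,5,7,7)
  step pc=2: sub  $r3, $r3, $r7  regs=(0,9,13,65532,8,5,7,7)
  step pc=4: ori   $r4, $r4, 1  regs=(0,9,13,65532,9,5,7,7)
  step pc=5: bne  $r7, $r3, L7  cond=T  regs=(0,9,13,65532,9,5,7,7)
  step pc=6: sub  $r1, $r7, $r1  regs=(0,65534,13,65532,9,5,7,7)
  step pc=7: sub  $r2, $r2, $r7  regs=(0,65534,6,65532,9,5,7,7)
  step pc=8: slti  $r1, $r6, 2  regs=(0,0,6,65532,9,5,7,7)
  step pc=9: ori   $r6, $r4, 12  regs=(0,0,6,65532,9,5,13,7)

65532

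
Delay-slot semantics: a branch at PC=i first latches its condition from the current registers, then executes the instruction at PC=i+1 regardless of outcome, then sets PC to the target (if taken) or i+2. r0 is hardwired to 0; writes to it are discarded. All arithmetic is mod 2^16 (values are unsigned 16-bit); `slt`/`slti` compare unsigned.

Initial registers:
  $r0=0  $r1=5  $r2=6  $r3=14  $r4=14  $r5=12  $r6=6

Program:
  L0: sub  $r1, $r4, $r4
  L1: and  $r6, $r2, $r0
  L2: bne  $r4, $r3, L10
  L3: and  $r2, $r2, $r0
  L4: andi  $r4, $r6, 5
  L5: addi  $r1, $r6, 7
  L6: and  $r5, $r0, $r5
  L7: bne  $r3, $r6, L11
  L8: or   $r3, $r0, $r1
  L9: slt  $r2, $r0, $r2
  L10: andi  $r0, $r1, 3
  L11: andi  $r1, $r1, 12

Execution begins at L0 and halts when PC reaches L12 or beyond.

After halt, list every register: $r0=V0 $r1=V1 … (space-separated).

$r0=0 $r1=4 $r2=0 $r3=7 $r4=0 $r5=0 $r6=0

#0 sub  $r1, $r4, $r4 ; 0/0/6/14/14/12/6
#1 and  $r6, $r2, $r0 ; 0/0/6/14/14/12/0
#2 bne  $r4, $r3, L10 ; 0/0/6/14/14/12/0 ; →fallthru
#3 and  $r2, $r2, $r0 ; 0/0/0/14/14/12/0
#4 andi  $r4, $r6, 5 ; 0/0/0/14/0/12/0
#5 addi  $r1, $r6, 7 ; 0/7/0/14/0/12/0
#6 and  $r5, $r0, $r5 ; 0/7/0/14/0/0/0
#7 bne  $r3, $r6, L11 ; 0/7/0/14/0/0/0 ; →target
#8 or   $r3, $r0, $r1 ; 0/7/0/7/0/0/0
#11 andi  $r1, $r1, 12 ; 0/4/0/7/0/0/0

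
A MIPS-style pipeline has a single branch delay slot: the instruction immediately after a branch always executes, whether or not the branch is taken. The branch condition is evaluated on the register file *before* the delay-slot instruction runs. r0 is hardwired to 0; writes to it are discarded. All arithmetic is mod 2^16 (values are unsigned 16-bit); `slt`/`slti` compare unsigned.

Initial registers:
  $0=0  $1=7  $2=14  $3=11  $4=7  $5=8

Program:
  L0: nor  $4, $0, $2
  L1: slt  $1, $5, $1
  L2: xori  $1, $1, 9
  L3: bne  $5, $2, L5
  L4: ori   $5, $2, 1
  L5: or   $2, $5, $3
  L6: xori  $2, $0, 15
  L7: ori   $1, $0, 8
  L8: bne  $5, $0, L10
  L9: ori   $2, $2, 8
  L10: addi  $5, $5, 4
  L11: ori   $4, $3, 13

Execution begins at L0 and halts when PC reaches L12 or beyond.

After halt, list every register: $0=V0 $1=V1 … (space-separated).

$0=0 $1=8 $2=15 $3=11 $4=15 $5=19

#0 nor  $4, $0, $2 ; 0/7/14/11/65521/8
#1 slt  $1, $5, $1 ; 0/0/14/11/65521/8
#2 xori  $1, $1, 9 ; 0/9/14/11/65521/8
#3 bne  $5, $2, L5 ; 0/9/14/11/65521/8 ; →target
#4 ori   $5, $2, 1 ; 0/9/14/11/65521/15
#5 or   $2, $5, $3 ; 0/9/15/11/65521/15
#6 xori  $2, $0, 15 ; 0/9/15/11/65521/15
#7 ori   $1, $0, 8 ; 0/8/15/11/65521/15
#8 bne  $5, $0, L10 ; 0/8/15/11/65521/15 ; →target
#9 ori   $2, $2, 8 ; 0/8/15/11/65521/15
#10 addi  $5, $5, 4 ; 0/8/15/11/65521/19
#11 ori   $4, $3, 13 ; 0/8/15/11/15/19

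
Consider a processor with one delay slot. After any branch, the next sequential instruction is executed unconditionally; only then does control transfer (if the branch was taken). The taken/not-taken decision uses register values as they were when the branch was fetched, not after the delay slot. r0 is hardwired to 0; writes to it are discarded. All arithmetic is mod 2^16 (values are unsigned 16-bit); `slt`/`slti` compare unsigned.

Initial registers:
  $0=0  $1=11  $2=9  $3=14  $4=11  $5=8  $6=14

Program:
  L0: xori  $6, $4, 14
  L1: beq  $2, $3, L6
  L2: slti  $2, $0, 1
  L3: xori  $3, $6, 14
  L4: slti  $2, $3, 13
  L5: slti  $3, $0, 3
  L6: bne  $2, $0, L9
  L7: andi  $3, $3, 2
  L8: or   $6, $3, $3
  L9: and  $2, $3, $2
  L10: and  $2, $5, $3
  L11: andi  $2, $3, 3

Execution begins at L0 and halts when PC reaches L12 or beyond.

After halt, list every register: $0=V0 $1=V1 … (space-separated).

#0 xori  $6, $4, 14 ; 0/11/9/14/11/8/5
#1 beq  $2, $3, L6 ; 0/11/9/14/11/8/5 ; →fallthru
#2 slti  $2, $0, 1 ; 0/11/1/14/11/8/5
#3 xori  $3, $6, 14 ; 0/11/1/11/11/8/5
#4 slti  $2, $3, 13 ; 0/11/1/11/11/8/5
#5 slti  $3, $0, 3 ; 0/11/1/1/11/8/5
#6 bne  $2, $0, L9 ; 0/11/1/1/11/8/5 ; →target
#7 andi  $3, $3, 2 ; 0/11/1/0/11/8/5
#9 and  $2, $3, $2 ; 0/11/0/0/11/8/5
#10 and  $2, $5, $3 ; 0/11/0/0/11/8/5
#11 andi  $2, $3, 3 ; 0/11/0/0/11/8/5

$0=0 $1=11 $2=0 $3=0 $4=11 $5=8 $6=5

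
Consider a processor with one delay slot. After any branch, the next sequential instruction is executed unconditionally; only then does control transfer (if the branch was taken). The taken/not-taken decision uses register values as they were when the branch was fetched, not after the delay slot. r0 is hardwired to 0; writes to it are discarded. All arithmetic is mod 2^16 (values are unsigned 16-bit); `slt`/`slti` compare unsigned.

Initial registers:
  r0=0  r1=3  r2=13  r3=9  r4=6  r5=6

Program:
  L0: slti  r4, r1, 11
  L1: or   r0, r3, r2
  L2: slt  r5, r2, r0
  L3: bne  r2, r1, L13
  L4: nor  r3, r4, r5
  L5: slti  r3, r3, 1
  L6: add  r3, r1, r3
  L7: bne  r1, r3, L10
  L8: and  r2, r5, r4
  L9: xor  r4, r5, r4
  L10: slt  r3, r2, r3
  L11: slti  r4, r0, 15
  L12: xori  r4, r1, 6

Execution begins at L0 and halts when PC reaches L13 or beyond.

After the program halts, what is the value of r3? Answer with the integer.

PC=0  slti  r4, r1, 11       | r0=0 r1=3 r2=13 r3=9 r4=1 r5=6
PC=1  or   r0, r3, r2        | r0=0 r1=3 r2=13 r3=9 r4=1 r5=6
PC=2  slt  r5, r2, r0        | r0=0 r1=3 r2=13 r3=9 r4=1 r5=0
PC=3  bne  r2, r1, L13       | r0=0 r1=3 r2=13 r3=9 r4=1 r5=0  [TAKEN]
PC=4  nor  r3, r4, r5        | r0=0 r1=3 r2=13 r3=65534 r4=1 r5=0

65534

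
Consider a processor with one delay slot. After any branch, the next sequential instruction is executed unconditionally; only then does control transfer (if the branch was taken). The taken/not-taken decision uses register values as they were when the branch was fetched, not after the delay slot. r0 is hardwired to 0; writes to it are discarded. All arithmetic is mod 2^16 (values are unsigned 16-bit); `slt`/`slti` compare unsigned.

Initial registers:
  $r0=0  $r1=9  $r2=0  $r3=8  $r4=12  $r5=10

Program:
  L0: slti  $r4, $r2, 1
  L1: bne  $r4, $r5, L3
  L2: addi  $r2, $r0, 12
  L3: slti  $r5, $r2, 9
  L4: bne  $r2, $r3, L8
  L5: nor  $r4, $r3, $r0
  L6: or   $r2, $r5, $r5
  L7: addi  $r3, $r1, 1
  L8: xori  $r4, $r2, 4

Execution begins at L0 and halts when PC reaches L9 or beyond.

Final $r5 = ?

0

  step pc=0: slti  $r4, $r2, 1  regs=(0,9,0,8,1,10)
  step pc=1: bne  $r4, $r5, L3  cond=T  regs=(0,9,0,8,1,10)
  step pc=2: addi  $r2, $r0, 12  regs=(0,9,12,8,1,10)
  step pc=3: slti  $r5, $r2, 9  regs=(0,9,12,8,1,0)
  step pc=4: bne  $r2, $r3, L8  cond=T  regs=(0,9,12,8,1,0)
  step pc=5: nor  $r4, $r3, $r0  regs=(0,9,12,8,65527,0)
  step pc=8: xori  $r4, $r2, 4  regs=(0,9,12,8,8,0)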